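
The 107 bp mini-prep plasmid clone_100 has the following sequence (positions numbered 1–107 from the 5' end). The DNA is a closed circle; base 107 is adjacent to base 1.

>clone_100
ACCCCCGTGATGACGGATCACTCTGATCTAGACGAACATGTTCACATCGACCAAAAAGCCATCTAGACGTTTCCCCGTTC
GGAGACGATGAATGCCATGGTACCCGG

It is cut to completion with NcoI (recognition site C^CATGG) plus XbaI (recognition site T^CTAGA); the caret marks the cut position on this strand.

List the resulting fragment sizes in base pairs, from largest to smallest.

39, 35, 33 bp

The NcoI site (CCATGG) starts at position 95.
NcoI cuts after the first base of each site, so after position 95.
XbaI sites (TCTAGA) start at positions 27, 62.
XbaI cuts after the first base of each site, so after positions 27, 62.
Combined cut positions: 27, 62, 95.
Circular molecule, 3 cuts → 3 fragments:
  28–62 → 35 bp
  63–95 → 33 bp
  96–107 then 1–27 → 12 + 27 = 39 bp
Sorted largest to smallest: 39, 35, 33 bp.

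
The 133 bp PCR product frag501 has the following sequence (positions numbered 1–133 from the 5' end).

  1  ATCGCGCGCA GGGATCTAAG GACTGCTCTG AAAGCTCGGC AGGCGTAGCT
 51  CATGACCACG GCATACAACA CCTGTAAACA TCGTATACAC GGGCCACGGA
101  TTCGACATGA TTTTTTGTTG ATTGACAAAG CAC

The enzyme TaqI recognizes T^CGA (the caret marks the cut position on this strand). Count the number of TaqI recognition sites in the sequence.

TCGA occurs starting at position 102.
TaqI cuts at 1 site.

1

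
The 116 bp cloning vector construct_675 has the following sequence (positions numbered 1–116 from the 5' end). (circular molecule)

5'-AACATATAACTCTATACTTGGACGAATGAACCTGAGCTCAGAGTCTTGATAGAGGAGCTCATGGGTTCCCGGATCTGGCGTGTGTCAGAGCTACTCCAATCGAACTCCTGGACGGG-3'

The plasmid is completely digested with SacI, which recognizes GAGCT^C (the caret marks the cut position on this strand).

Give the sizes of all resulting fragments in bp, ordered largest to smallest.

95, 21 bp

SacI sites (GAGCTC) start at positions 34, 55.
SacI cuts after base 5 of each site (before the last base), so after positions 38, 59.
Circular molecule, 2 cuts → 2 fragments:
  39–59 → 21 bp
  60–116 then 1–38 → 57 + 38 = 95 bp
Sorted largest to smallest: 95, 21 bp.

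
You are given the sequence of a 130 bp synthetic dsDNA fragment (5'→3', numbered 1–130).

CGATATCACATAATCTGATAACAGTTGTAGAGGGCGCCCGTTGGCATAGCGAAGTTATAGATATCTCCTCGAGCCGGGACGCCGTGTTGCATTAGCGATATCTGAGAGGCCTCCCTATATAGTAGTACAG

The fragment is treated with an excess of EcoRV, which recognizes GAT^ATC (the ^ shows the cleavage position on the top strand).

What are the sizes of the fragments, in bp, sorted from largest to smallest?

EcoRV sites (GATATC) start at positions 2, 60, 97.
EcoRV cuts after base 3 of each site, so after positions 4, 62, 99.
Linear molecule, 3 cuts → 4 fragments:
  1–4 → 4 bp
  5–62 → 58 bp
  63–99 → 37 bp
  100–130 → 31 bp
Sorted largest to smallest: 58, 37, 31, 4 bp.

58, 37, 31, 4 bp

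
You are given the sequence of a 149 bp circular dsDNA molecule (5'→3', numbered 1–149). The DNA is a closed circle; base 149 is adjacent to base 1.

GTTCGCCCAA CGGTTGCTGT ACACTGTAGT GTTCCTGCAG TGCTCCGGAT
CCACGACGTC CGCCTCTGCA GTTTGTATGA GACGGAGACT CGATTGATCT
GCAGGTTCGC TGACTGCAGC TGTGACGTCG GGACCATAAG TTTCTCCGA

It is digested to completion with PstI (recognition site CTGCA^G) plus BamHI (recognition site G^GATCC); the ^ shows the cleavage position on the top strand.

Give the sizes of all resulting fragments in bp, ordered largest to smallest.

PstI sites (CTGCAG) start at positions 35, 66, 99, 114.
PstI cuts after base 5 of each site (before the last base), so after positions 39, 70, 103, 118.
The BamHI site (GGATCC) starts at position 47.
BamHI cuts after the first base of each site, so after position 47.
Combined cut positions: 39, 47, 70, 103, 118.
Circular molecule, 5 cuts → 5 fragments:
  40–47 → 8 bp
  48–70 → 23 bp
  71–103 → 33 bp
  104–118 → 15 bp
  119–149 then 1–39 → 31 + 39 = 70 bp
Sorted largest to smallest: 70, 33, 23, 15, 8 bp.

70, 33, 23, 15, 8 bp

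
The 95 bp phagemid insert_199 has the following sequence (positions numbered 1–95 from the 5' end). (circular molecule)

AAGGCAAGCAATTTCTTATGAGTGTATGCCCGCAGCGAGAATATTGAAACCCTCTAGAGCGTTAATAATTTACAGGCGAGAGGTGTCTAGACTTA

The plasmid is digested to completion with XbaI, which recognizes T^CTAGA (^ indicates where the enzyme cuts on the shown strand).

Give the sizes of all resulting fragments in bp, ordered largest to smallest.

62, 33 bp

XbaI sites (TCTAGA) start at positions 53, 86.
XbaI cuts after the first base of each site, so after positions 53, 86.
Circular molecule, 2 cuts → 2 fragments:
  54–86 → 33 bp
  87–95 then 1–53 → 9 + 53 = 62 bp
Sorted largest to smallest: 62, 33 bp.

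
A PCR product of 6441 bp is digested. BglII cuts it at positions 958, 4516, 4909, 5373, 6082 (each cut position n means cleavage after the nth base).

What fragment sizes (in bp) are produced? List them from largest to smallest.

Linear molecule, 5 cuts → 6 fragments:
  958 − 0 = 958 bp
  4516 − 958 = 3558 bp
  4909 − 4516 = 393 bp
  5373 − 4909 = 464 bp
  6082 − 5373 = 709 bp
  6441 − 6082 = 359 bp
Sorted largest to smallest: 3558, 958, 709, 464, 393, 359 bp.

3558, 958, 709, 464, 393, 359 bp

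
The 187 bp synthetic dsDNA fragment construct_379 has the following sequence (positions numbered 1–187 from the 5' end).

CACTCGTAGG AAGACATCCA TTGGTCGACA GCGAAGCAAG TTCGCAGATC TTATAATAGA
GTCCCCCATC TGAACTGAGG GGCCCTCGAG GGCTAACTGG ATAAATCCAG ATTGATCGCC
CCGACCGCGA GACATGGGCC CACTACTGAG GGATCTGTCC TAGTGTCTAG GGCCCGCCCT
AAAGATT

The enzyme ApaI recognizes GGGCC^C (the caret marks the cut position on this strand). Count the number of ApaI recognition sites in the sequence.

3

GGGCCC occurs starting at positions 80, 136, 170.
ApaI cuts at 3 sites.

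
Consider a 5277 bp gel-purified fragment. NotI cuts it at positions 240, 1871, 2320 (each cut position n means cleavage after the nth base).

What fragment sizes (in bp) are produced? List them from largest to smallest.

2957, 1631, 449, 240 bp

Linear molecule, 3 cuts → 4 fragments:
  240 − 0 = 240 bp
  1871 − 240 = 1631 bp
  2320 − 1871 = 449 bp
  5277 − 2320 = 2957 bp
Sorted largest to smallest: 2957, 1631, 449, 240 bp.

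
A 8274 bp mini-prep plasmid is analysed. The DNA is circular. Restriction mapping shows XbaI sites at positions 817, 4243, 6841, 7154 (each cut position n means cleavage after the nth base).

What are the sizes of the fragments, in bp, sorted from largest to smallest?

3426, 2598, 1937, 313 bp

Circular molecule, 4 cuts → 4 fragments:
  4243 − 817 = 3426 bp
  6841 − 4243 = 2598 bp
  7154 − 6841 = 313 bp
  wrap: 8274 − 7154 + 817 = 1937 bp
Sorted largest to smallest: 3426, 2598, 1937, 313 bp.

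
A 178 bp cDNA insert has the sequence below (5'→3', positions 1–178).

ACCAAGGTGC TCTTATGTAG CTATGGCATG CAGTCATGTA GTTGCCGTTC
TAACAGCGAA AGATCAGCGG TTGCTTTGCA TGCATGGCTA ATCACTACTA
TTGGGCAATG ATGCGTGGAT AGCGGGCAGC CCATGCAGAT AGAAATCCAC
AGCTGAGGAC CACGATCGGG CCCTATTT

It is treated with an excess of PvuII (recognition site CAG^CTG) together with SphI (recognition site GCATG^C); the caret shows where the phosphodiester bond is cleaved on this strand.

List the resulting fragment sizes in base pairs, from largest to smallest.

70, 52, 30, 26 bp

The PvuII site (CAGCTG) starts at position 150.
PvuII cuts after base 3 of each site, so after position 152.
SphI sites (GCATGC) start at positions 26, 78.
SphI cuts after base 5 of each site (before the last base), so after positions 30, 82.
Combined cut positions: 30, 82, 152.
Linear molecule, 3 cuts → 4 fragments:
  1–30 → 30 bp
  31–82 → 52 bp
  83–152 → 70 bp
  153–178 → 26 bp
Sorted largest to smallest: 70, 52, 30, 26 bp.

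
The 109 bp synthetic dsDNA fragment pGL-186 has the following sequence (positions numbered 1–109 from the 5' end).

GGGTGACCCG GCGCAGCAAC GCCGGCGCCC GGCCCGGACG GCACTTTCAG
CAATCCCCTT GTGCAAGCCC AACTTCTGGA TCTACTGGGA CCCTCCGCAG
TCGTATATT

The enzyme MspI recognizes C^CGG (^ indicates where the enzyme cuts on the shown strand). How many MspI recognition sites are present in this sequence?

4

CCGG occurs starting at positions 8, 22, 29, 34.
MspI cuts at 4 sites.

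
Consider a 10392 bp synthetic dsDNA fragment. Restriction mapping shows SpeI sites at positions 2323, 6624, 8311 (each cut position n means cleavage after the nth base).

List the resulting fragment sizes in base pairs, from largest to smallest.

Linear molecule, 3 cuts → 4 fragments:
  2323 − 0 = 2323 bp
  6624 − 2323 = 4301 bp
  8311 − 6624 = 1687 bp
  10392 − 8311 = 2081 bp
Sorted largest to smallest: 4301, 2323, 2081, 1687 bp.

4301, 2323, 2081, 1687 bp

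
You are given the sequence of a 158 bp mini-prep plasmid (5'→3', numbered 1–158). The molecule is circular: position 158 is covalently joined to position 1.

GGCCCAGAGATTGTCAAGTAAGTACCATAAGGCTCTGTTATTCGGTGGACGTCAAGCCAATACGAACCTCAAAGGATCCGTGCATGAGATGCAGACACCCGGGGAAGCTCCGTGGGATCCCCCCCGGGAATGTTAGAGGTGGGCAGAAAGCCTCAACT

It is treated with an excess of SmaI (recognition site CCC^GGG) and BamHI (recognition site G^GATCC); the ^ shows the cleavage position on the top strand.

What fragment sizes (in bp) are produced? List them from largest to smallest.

SmaI sites (CCCGGG) start at positions 98, 123.
SmaI cuts after base 3 of each site, so after positions 100, 125.
BamHI sites (GGATCC) start at positions 74, 115.
BamHI cuts after the first base of each site, so after positions 74, 115.
Combined cut positions: 74, 100, 115, 125.
Circular molecule, 4 cuts → 4 fragments:
  75–100 → 26 bp
  101–115 → 15 bp
  116–125 → 10 bp
  126–158 then 1–74 → 33 + 74 = 107 bp
Sorted largest to smallest: 107, 26, 15, 10 bp.

107, 26, 15, 10 bp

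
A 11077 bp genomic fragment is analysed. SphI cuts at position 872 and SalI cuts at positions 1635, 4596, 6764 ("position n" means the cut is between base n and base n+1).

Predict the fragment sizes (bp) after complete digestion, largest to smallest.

Combined cut positions (sorted): 872, 1635, 4596, 6764.
Linear molecule, 4 cuts → 5 fragments:
  872 − 0 = 872 bp
  1635 − 872 = 763 bp
  4596 − 1635 = 2961 bp
  6764 − 4596 = 2168 bp
  11077 − 6764 = 4313 bp
Sorted largest to smallest: 4313, 2961, 2168, 872, 763 bp.

4313, 2961, 2168, 872, 763 bp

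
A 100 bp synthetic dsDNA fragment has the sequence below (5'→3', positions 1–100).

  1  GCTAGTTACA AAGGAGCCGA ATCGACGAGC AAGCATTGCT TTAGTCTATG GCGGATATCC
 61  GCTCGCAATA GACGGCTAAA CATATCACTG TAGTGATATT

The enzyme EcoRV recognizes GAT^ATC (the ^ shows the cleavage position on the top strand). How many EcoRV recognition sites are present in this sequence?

GATATC occurs starting at position 54.
EcoRV cuts at 1 site.

1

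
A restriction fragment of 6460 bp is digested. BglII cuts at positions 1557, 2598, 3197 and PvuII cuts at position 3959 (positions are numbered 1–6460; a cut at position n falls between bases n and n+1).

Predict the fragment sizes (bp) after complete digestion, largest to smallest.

2501, 1557, 1041, 762, 599 bp

Combined cut positions (sorted): 1557, 2598, 3197, 3959.
Linear molecule, 4 cuts → 5 fragments:
  1557 − 0 = 1557 bp
  2598 − 1557 = 1041 bp
  3197 − 2598 = 599 bp
  3959 − 3197 = 762 bp
  6460 − 3959 = 2501 bp
Sorted largest to smallest: 2501, 1557, 1041, 762, 599 bp.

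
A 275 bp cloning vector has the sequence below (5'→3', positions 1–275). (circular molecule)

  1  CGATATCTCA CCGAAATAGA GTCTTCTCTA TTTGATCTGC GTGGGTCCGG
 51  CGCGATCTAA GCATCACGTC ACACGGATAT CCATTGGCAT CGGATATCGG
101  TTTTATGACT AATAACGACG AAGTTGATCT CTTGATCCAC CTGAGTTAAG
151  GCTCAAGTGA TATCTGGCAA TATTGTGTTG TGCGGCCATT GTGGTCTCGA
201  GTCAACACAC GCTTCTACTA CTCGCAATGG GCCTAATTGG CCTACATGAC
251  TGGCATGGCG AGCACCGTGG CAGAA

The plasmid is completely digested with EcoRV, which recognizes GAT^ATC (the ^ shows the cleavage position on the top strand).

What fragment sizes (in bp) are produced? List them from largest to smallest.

118, 74, 66, 17 bp

EcoRV sites (GATATC) start at positions 2, 76, 93, 159.
EcoRV cuts after base 3 of each site, so after positions 4, 78, 95, 161.
Circular molecule, 4 cuts → 4 fragments:
  5–78 → 74 bp
  79–95 → 17 bp
  96–161 → 66 bp
  162–275 then 1–4 → 114 + 4 = 118 bp
Sorted largest to smallest: 118, 74, 66, 17 bp.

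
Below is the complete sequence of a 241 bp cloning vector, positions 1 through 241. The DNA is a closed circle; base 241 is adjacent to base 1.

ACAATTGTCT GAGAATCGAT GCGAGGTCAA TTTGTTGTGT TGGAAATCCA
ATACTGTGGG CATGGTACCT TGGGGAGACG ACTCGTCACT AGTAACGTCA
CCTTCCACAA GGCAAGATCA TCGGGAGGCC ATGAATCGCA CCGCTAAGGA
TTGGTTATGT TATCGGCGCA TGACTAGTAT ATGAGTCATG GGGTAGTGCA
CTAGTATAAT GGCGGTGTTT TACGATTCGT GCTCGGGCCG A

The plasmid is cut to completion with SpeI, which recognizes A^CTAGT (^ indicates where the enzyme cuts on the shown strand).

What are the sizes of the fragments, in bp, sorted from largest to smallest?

SpeI sites (ACTAGT) start at positions 88, 173, 200.
SpeI cuts after the first base of each site, so after positions 88, 173, 200.
Circular molecule, 3 cuts → 3 fragments:
  89–173 → 85 bp
  174–200 → 27 bp
  201–241 then 1–88 → 41 + 88 = 129 bp
Sorted largest to smallest: 129, 85, 27 bp.

129, 85, 27 bp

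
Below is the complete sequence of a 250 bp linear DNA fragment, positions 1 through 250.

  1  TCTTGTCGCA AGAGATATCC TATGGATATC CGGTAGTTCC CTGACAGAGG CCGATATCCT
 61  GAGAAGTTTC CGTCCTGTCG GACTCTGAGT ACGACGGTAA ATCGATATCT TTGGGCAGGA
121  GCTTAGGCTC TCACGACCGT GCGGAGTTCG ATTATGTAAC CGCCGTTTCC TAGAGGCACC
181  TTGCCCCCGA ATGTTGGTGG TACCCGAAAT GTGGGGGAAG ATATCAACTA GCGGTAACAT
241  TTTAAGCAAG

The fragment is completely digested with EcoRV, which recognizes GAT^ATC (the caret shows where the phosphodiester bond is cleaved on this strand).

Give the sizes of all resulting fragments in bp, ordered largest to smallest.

EcoRV sites (GATATC) start at positions 14, 25, 53, 104, 220.
EcoRV cuts after base 3 of each site, so after positions 16, 27, 55, 106, 222.
Linear molecule, 5 cuts → 6 fragments:
  1–16 → 16 bp
  17–27 → 11 bp
  28–55 → 28 bp
  56–106 → 51 bp
  107–222 → 116 bp
  223–250 → 28 bp
Sorted largest to smallest: 116, 51, 28, 28, 16, 11 bp.

116, 51, 28, 28, 16, 11 bp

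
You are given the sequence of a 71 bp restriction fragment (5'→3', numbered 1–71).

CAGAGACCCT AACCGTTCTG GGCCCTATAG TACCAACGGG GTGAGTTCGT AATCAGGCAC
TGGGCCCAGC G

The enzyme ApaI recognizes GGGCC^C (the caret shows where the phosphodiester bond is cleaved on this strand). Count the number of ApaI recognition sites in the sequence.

2

GGGCCC occurs starting at positions 20, 62.
ApaI cuts at 2 sites.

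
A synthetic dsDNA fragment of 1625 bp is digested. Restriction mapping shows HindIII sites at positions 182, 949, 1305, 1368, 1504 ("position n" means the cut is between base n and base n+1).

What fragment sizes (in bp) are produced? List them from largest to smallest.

767, 356, 182, 136, 121, 63 bp

Linear molecule, 5 cuts → 6 fragments:
  182 − 0 = 182 bp
  949 − 182 = 767 bp
  1305 − 949 = 356 bp
  1368 − 1305 = 63 bp
  1504 − 1368 = 136 bp
  1625 − 1504 = 121 bp
Sorted largest to smallest: 767, 356, 182, 136, 121, 63 bp.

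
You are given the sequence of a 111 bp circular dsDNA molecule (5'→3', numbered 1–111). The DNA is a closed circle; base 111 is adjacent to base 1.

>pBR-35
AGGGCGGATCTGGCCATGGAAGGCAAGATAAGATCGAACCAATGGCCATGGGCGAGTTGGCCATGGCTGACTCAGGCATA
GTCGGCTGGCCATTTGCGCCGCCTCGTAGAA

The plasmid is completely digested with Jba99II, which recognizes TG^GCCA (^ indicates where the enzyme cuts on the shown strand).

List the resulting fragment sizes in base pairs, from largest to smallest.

35, 32, 29, 15 bp

Jba99II sites (TGGCCA) start at positions 11, 43, 58, 87.
Jba99II cuts after base 2 of each site, so after positions 12, 44, 59, 88.
Circular molecule, 4 cuts → 4 fragments:
  13–44 → 32 bp
  45–59 → 15 bp
  60–88 → 29 bp
  89–111 then 1–12 → 23 + 12 = 35 bp
Sorted largest to smallest: 35, 32, 29, 15 bp.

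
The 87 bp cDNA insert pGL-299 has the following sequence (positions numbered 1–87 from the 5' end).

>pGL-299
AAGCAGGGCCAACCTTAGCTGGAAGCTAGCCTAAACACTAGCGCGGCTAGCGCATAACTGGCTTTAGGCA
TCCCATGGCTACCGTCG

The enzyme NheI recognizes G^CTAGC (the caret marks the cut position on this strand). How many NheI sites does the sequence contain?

2

GCTAGC occurs starting at positions 25, 46.
NheI cuts at 2 sites.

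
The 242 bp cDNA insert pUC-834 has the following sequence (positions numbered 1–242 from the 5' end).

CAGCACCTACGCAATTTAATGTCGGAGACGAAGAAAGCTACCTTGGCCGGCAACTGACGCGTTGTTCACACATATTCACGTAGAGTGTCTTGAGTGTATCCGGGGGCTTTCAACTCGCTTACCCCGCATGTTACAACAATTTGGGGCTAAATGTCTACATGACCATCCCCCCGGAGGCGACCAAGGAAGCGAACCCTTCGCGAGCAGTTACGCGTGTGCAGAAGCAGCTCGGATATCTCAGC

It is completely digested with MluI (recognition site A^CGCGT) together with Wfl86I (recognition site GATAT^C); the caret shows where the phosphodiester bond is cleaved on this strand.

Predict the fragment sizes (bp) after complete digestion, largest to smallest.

MluI sites (ACGCGT) start at positions 57, 210.
MluI cuts after the first base of each site, so after positions 57, 210.
The Wfl86I site (GATATC) starts at position 232.
Wfl86I cuts after base 5 of each site (before the last base), so after position 236.
Combined cut positions: 57, 210, 236.
Linear molecule, 3 cuts → 4 fragments:
  1–57 → 57 bp
  58–210 → 153 bp
  211–236 → 26 bp
  237–242 → 6 bp
Sorted largest to smallest: 153, 57, 26, 6 bp.

153, 57, 26, 6 bp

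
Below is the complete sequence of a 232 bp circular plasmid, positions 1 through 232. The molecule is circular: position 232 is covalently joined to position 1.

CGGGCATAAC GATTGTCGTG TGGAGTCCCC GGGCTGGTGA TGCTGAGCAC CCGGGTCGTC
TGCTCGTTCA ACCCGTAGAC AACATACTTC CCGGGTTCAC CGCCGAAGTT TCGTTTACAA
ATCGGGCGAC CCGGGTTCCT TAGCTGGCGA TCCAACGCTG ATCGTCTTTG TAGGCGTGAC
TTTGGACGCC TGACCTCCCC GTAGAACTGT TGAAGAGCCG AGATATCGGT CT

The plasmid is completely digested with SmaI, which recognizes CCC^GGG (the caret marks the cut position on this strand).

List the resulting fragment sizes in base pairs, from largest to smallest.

SmaI sites (CCCGGG) start at positions 28, 50, 90, 130.
SmaI cuts after base 3 of each site, so after positions 30, 52, 92, 132.
Circular molecule, 4 cuts → 4 fragments:
  31–52 → 22 bp
  53–92 → 40 bp
  93–132 → 40 bp
  133–232 then 1–30 → 100 + 30 = 130 bp
Sorted largest to smallest: 130, 40, 40, 22 bp.

130, 40, 40, 22 bp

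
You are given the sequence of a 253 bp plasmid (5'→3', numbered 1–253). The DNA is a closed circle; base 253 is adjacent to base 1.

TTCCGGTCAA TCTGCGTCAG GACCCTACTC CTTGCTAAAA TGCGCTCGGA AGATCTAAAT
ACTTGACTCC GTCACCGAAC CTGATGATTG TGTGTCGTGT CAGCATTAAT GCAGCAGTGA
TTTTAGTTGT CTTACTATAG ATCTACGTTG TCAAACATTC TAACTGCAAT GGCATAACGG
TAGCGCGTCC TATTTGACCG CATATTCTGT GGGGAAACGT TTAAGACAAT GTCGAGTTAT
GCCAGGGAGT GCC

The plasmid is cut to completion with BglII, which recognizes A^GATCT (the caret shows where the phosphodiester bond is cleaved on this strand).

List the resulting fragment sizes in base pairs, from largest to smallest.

165, 88 bp

BglII sites (AGATCT) start at positions 51, 139.
BglII cuts after the first base of each site, so after positions 51, 139.
Circular molecule, 2 cuts → 2 fragments:
  52–139 → 88 bp
  140–253 then 1–51 → 114 + 51 = 165 bp
Sorted largest to smallest: 165, 88 bp.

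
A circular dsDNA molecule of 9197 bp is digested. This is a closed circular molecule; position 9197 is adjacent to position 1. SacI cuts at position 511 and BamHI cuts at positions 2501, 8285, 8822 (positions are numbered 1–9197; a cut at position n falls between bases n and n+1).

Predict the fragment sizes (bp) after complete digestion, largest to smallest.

5784, 1990, 886, 537 bp

Combined cut positions (sorted): 511, 2501, 8285, 8822.
Circular molecule, 4 cuts → 4 fragments:
  2501 − 511 = 1990 bp
  8285 − 2501 = 5784 bp
  8822 − 8285 = 537 bp
  wrap: 9197 − 8822 + 511 = 886 bp
Sorted largest to smallest: 5784, 1990, 886, 537 bp.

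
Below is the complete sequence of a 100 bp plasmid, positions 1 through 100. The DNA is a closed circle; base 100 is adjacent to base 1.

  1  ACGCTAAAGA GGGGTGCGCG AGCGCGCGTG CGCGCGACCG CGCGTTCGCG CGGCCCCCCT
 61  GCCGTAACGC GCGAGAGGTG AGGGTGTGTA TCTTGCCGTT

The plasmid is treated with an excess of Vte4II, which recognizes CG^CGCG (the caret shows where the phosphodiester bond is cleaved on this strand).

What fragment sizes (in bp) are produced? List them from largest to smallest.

Vte4II sites (CGCGCG) start at positions 23, 31, 39, 47, 68.
Vte4II cuts after base 2 of each site, so after positions 24, 32, 40, 48, 69.
Circular molecule, 5 cuts → 5 fragments:
  25–32 → 8 bp
  33–40 → 8 bp
  41–48 → 8 bp
  49–69 → 21 bp
  70–100 then 1–24 → 31 + 24 = 55 bp
Sorted largest to smallest: 55, 21, 8, 8, 8 bp.

55, 21, 8, 8, 8 bp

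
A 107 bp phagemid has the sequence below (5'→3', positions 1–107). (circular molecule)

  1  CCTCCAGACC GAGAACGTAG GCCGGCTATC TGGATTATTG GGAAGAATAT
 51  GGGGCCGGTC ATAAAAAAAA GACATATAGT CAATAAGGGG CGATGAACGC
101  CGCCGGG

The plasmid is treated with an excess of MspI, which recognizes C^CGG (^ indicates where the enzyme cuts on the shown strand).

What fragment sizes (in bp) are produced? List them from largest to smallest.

48, 33, 26 bp

MspI sites (CCGG) start at positions 22, 55, 103.
MspI cuts after the first base of each site, so after positions 22, 55, 103.
Circular molecule, 3 cuts → 3 fragments:
  23–55 → 33 bp
  56–103 → 48 bp
  104–107 then 1–22 → 4 + 22 = 26 bp
Sorted largest to smallest: 48, 33, 26 bp.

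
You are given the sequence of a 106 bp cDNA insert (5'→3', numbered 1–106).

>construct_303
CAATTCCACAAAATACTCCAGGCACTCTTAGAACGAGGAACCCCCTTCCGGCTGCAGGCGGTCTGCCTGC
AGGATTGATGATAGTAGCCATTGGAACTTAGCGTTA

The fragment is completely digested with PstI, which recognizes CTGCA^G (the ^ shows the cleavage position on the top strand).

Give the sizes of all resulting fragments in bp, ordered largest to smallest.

56, 35, 15 bp

PstI sites (CTGCAG) start at positions 52, 67.
PstI cuts after base 5 of each site (before the last base), so after positions 56, 71.
Linear molecule, 2 cuts → 3 fragments:
  1–56 → 56 bp
  57–71 → 15 bp
  72–106 → 35 bp
Sorted largest to smallest: 56, 35, 15 bp.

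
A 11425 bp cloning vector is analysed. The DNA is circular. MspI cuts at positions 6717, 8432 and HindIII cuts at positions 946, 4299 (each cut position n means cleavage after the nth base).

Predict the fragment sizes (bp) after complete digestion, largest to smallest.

3939, 3353, 2418, 1715 bp

Combined cut positions (sorted): 946, 4299, 6717, 8432.
Circular molecule, 4 cuts → 4 fragments:
  4299 − 946 = 3353 bp
  6717 − 4299 = 2418 bp
  8432 − 6717 = 1715 bp
  wrap: 11425 − 8432 + 946 = 3939 bp
Sorted largest to smallest: 3939, 3353, 2418, 1715 bp.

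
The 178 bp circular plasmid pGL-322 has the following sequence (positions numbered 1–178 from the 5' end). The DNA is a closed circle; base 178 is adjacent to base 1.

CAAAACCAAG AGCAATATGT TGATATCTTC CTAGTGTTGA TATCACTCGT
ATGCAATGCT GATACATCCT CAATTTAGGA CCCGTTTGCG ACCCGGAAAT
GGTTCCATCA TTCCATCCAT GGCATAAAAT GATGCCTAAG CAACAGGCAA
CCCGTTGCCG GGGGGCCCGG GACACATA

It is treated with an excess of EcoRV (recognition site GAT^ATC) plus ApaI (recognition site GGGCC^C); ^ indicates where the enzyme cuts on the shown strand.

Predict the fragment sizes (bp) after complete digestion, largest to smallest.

126, 35, 17 bp

EcoRV sites (GATATC) start at positions 22, 39.
EcoRV cuts after base 3 of each site, so after positions 24, 41.
The ApaI site (GGGCCC) starts at position 163.
ApaI cuts after base 5 of each site (before the last base), so after position 167.
Combined cut positions: 24, 41, 167.
Circular molecule, 3 cuts → 3 fragments:
  25–41 → 17 bp
  42–167 → 126 bp
  168–178 then 1–24 → 11 + 24 = 35 bp
Sorted largest to smallest: 126, 35, 17 bp.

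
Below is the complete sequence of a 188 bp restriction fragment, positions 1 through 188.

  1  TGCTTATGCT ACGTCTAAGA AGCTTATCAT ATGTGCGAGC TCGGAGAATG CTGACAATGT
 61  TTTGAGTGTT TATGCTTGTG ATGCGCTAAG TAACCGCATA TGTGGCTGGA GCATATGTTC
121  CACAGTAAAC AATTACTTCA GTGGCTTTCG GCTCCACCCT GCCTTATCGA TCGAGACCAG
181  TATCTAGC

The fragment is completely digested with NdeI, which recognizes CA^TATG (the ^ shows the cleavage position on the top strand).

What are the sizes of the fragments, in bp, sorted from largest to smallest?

NdeI sites (CATATG) start at positions 28, 97, 112.
NdeI cuts after base 2 of each site, so after positions 29, 98, 113.
Linear molecule, 3 cuts → 4 fragments:
  1–29 → 29 bp
  30–98 → 69 bp
  99–113 → 15 bp
  114–188 → 75 bp
Sorted largest to smallest: 75, 69, 29, 15 bp.

75, 69, 29, 15 bp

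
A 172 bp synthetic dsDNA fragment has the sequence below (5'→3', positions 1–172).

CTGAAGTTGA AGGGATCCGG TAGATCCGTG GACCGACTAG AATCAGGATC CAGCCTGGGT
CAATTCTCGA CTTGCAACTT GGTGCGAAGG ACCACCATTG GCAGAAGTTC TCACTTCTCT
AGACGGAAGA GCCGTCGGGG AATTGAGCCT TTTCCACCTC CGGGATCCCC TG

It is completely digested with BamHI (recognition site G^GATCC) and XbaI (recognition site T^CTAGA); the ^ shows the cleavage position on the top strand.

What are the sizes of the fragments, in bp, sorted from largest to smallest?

72, 45, 33, 13, 9 bp

BamHI sites (GGATCC) start at positions 13, 46, 163.
BamHI cuts after the first base of each site, so after positions 13, 46, 163.
The XbaI site (TCTAGA) starts at position 118.
XbaI cuts after the first base of each site, so after position 118.
Combined cut positions: 13, 46, 118, 163.
Linear molecule, 4 cuts → 5 fragments:
  1–13 → 13 bp
  14–46 → 33 bp
  47–118 → 72 bp
  119–163 → 45 bp
  164–172 → 9 bp
Sorted largest to smallest: 72, 45, 33, 13, 9 bp.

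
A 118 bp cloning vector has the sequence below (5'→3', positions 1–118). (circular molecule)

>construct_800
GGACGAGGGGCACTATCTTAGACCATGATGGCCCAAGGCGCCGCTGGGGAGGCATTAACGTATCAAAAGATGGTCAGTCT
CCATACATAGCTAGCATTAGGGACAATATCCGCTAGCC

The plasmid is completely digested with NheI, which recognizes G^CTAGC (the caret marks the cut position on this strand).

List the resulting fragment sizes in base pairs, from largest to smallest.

NheI sites (GCTAGC) start at positions 90, 112.
NheI cuts after the first base of each site, so after positions 90, 112.
Circular molecule, 2 cuts → 2 fragments:
  91–112 → 22 bp
  113–118 then 1–90 → 6 + 90 = 96 bp
Sorted largest to smallest: 96, 22 bp.

96, 22 bp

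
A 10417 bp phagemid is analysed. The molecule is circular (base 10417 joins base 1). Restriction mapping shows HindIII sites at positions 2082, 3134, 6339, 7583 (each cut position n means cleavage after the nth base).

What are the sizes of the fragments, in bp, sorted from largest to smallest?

4916, 3205, 1244, 1052 bp

Circular molecule, 4 cuts → 4 fragments:
  3134 − 2082 = 1052 bp
  6339 − 3134 = 3205 bp
  7583 − 6339 = 1244 bp
  wrap: 10417 − 7583 + 2082 = 4916 bp
Sorted largest to smallest: 4916, 3205, 1244, 1052 bp.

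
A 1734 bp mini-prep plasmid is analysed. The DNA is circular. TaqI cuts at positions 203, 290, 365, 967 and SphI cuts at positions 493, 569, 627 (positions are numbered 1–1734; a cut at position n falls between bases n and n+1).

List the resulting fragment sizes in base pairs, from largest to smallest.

Combined cut positions (sorted): 203, 290, 365, 493, 569, 627, 967.
Circular molecule, 7 cuts → 7 fragments:
  290 − 203 = 87 bp
  365 − 290 = 75 bp
  493 − 365 = 128 bp
  569 − 493 = 76 bp
  627 − 569 = 58 bp
  967 − 627 = 340 bp
  wrap: 1734 − 967 + 203 = 970 bp
Sorted largest to smallest: 970, 340, 128, 87, 76, 75, 58 bp.

970, 340, 128, 87, 76, 75, 58 bp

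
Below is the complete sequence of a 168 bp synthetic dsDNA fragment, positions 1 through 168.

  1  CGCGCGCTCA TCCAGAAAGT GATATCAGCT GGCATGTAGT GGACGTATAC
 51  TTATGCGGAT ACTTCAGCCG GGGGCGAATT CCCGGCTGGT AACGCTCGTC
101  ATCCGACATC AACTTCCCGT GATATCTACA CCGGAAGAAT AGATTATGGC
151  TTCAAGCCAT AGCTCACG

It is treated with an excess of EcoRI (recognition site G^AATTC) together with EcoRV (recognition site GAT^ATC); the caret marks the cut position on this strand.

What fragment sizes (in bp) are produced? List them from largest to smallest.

The EcoRI site (GAATTC) starts at position 76.
EcoRI cuts after the first base of each site, so after position 76.
EcoRV sites (GATATC) start at positions 21, 121.
EcoRV cuts after base 3 of each site, so after positions 23, 123.
Combined cut positions: 23, 76, 123.
Linear molecule, 3 cuts → 4 fragments:
  1–23 → 23 bp
  24–76 → 53 bp
  77–123 → 47 bp
  124–168 → 45 bp
Sorted largest to smallest: 53, 47, 45, 23 bp.

53, 47, 45, 23 bp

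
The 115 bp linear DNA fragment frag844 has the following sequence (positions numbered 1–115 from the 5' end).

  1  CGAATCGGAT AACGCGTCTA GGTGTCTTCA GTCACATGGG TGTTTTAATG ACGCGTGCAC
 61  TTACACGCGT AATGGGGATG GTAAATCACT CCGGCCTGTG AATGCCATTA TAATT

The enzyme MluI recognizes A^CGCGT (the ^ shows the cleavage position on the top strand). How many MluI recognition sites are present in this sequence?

ACGCGT occurs starting at positions 12, 51, 65.
MluI cuts at 3 sites.

3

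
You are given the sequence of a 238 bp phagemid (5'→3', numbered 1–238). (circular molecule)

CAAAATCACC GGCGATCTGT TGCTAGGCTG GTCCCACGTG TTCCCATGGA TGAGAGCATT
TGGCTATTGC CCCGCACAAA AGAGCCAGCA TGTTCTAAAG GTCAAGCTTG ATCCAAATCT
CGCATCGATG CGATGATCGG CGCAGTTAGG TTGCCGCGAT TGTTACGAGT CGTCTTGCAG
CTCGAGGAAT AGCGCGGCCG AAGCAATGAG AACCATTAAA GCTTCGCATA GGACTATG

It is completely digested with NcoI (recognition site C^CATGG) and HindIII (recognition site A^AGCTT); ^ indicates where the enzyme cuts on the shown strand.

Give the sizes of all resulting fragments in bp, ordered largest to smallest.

115, 63, 60 bp

The NcoI site (CCATGG) starts at position 44.
NcoI cuts after the first base of each site, so after position 44.
HindIII sites (AAGCTT) start at positions 104, 219.
HindIII cuts after the first base of each site, so after positions 104, 219.
Combined cut positions: 44, 104, 219.
Circular molecule, 3 cuts → 3 fragments:
  45–104 → 60 bp
  105–219 → 115 bp
  220–238 then 1–44 → 19 + 44 = 63 bp
Sorted largest to smallest: 115, 63, 60 bp.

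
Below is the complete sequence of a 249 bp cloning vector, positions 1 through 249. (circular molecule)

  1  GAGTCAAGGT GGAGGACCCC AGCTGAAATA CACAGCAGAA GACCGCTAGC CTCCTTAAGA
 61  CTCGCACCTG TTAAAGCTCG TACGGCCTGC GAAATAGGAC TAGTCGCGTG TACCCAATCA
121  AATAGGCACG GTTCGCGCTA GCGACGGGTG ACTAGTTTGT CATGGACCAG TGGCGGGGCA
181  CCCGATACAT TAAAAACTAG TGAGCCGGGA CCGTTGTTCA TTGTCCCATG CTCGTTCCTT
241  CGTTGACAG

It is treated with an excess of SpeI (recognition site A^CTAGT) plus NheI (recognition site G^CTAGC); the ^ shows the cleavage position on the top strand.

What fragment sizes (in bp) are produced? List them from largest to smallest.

SpeI sites (ACTAGT) start at positions 99, 151, 196.
SpeI cuts after the first base of each site, so after positions 99, 151, 196.
NheI sites (GCTAGC) start at positions 45, 137.
NheI cuts after the first base of each site, so after positions 45, 137.
Combined cut positions: 45, 99, 137, 151, 196.
Circular molecule, 5 cuts → 5 fragments:
  46–99 → 54 bp
  100–137 → 38 bp
  138–151 → 14 bp
  152–196 → 45 bp
  197–249 then 1–45 → 53 + 45 = 98 bp
Sorted largest to smallest: 98, 54, 45, 38, 14 bp.

98, 54, 45, 38, 14 bp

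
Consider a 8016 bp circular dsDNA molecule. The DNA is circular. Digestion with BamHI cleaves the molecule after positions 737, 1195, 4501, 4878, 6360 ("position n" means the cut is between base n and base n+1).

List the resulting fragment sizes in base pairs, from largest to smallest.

Circular molecule, 5 cuts → 5 fragments:
  1195 − 737 = 458 bp
  4501 − 1195 = 3306 bp
  4878 − 4501 = 377 bp
  6360 − 4878 = 1482 bp
  wrap: 8016 − 6360 + 737 = 2393 bp
Sorted largest to smallest: 3306, 2393, 1482, 458, 377 bp.

3306, 2393, 1482, 458, 377 bp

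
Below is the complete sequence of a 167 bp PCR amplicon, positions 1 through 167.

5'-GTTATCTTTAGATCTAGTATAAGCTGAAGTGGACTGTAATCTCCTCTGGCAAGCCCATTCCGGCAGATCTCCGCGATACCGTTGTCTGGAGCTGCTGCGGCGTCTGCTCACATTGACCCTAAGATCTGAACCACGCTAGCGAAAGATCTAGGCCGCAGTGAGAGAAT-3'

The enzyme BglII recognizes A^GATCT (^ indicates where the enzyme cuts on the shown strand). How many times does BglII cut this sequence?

AGATCT occurs starting at positions 10, 65, 122, 144.
BglII cuts at 4 sites.

4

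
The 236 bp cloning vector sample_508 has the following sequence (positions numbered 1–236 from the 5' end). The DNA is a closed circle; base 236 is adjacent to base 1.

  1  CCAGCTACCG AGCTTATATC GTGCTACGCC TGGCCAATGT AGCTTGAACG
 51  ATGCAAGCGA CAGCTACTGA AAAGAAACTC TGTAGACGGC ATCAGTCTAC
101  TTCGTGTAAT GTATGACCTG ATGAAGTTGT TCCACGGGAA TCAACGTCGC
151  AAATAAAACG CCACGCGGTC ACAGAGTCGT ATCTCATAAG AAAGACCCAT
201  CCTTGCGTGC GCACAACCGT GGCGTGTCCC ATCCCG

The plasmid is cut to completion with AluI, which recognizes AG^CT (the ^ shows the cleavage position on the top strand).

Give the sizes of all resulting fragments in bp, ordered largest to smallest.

AluI sites (AGCT) start at positions 3, 11, 41, 62.
AluI cuts after base 2 of each site, so after positions 4, 12, 42, 63.
Circular molecule, 4 cuts → 4 fragments:
  5–12 → 8 bp
  13–42 → 30 bp
  43–63 → 21 bp
  64–236 then 1–4 → 173 + 4 = 177 bp
Sorted largest to smallest: 177, 30, 21, 8 bp.

177, 30, 21, 8 bp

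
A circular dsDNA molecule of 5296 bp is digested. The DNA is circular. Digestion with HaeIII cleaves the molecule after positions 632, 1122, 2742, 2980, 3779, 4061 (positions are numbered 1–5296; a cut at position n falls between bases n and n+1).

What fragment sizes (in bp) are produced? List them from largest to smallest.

Circular molecule, 6 cuts → 6 fragments:
  1122 − 632 = 490 bp
  2742 − 1122 = 1620 bp
  2980 − 2742 = 238 bp
  3779 − 2980 = 799 bp
  4061 − 3779 = 282 bp
  wrap: 5296 − 4061 + 632 = 1867 bp
Sorted largest to smallest: 1867, 1620, 799, 490, 282, 238 bp.

1867, 1620, 799, 490, 282, 238 bp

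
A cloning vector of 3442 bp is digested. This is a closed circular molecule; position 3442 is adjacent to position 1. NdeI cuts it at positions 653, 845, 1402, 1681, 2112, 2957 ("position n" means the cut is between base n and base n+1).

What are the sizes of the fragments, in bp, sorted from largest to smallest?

1138, 845, 557, 431, 279, 192 bp

Circular molecule, 6 cuts → 6 fragments:
  845 − 653 = 192 bp
  1402 − 845 = 557 bp
  1681 − 1402 = 279 bp
  2112 − 1681 = 431 bp
  2957 − 2112 = 845 bp
  wrap: 3442 − 2957 + 653 = 1138 bp
Sorted largest to smallest: 1138, 845, 557, 431, 279, 192 bp.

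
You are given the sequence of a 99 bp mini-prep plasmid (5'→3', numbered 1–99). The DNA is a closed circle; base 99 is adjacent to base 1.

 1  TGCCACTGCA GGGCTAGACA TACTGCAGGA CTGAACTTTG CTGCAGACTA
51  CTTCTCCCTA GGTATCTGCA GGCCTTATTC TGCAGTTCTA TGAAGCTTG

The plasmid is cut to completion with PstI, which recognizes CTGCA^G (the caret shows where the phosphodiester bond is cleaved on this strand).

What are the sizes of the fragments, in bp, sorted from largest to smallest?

PstI sites (CTGCAG) start at positions 6, 23, 41, 66, 80.
PstI cuts after base 5 of each site (before the last base), so after positions 10, 27, 45, 70, 84.
Circular molecule, 5 cuts → 5 fragments:
  11–27 → 17 bp
  28–45 → 18 bp
  46–70 → 25 bp
  71–84 → 14 bp
  85–99 then 1–10 → 15 + 10 = 25 bp
Sorted largest to smallest: 25, 25, 18, 17, 14 bp.

25, 25, 18, 17, 14 bp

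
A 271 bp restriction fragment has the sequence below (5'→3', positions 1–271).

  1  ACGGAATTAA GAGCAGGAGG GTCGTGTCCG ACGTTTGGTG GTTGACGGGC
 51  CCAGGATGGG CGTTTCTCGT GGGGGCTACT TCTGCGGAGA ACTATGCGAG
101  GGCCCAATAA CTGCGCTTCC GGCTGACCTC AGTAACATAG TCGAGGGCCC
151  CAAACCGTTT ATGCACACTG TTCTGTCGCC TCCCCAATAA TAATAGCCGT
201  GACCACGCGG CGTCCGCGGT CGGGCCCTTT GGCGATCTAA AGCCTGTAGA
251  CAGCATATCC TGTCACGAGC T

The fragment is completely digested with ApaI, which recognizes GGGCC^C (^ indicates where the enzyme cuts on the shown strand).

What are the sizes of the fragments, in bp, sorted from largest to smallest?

77, 53, 51, 45, 45 bp

ApaI sites (GGGCCC) start at positions 47, 100, 145, 222.
ApaI cuts after base 5 of each site (before the last base), so after positions 51, 104, 149, 226.
Linear molecule, 4 cuts → 5 fragments:
  1–51 → 51 bp
  52–104 → 53 bp
  105–149 → 45 bp
  150–226 → 77 bp
  227–271 → 45 bp
Sorted largest to smallest: 77, 53, 51, 45, 45 bp.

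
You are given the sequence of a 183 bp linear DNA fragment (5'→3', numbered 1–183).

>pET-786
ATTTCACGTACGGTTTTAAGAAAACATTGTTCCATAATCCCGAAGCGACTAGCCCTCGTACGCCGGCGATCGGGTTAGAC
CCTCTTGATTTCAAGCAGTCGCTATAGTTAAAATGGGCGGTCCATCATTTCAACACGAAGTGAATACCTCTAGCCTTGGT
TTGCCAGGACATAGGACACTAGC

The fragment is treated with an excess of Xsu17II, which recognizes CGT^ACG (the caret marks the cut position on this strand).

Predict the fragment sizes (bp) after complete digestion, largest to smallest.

124, 50, 9 bp

Xsu17II sites (CGTACG) start at positions 7, 57.
Xsu17II cuts after base 3 of each site, so after positions 9, 59.
Linear molecule, 2 cuts → 3 fragments:
  1–9 → 9 bp
  10–59 → 50 bp
  60–183 → 124 bp
Sorted largest to smallest: 124, 50, 9 bp.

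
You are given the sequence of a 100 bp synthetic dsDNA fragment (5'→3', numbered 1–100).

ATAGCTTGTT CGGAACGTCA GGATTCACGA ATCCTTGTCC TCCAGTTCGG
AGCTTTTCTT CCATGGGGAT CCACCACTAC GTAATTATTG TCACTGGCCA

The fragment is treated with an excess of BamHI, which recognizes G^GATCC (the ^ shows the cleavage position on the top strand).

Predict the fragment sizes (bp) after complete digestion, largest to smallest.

67, 33 bp

The BamHI site (GGATCC) starts at position 67.
BamHI cuts after the first base of each site, so after position 67.
Linear molecule, 1 cut → 2 fragments:
  1–67 → 67 bp
  68–100 → 33 bp
Sorted largest to smallest: 67, 33 bp.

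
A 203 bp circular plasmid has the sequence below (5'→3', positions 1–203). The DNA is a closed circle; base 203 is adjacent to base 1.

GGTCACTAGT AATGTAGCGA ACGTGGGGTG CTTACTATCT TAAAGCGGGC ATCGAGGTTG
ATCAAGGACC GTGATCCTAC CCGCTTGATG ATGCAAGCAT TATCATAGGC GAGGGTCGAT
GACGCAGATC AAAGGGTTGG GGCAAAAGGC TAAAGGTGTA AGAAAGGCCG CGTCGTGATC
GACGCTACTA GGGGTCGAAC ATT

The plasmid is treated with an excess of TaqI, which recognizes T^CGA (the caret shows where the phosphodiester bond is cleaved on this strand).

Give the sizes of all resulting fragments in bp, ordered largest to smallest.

64, 63, 60, 16 bp

TaqI sites (TCGA) start at positions 52, 116, 179, 195.
TaqI cuts after the first base of each site, so after positions 52, 116, 179, 195.
Circular molecule, 4 cuts → 4 fragments:
  53–116 → 64 bp
  117–179 → 63 bp
  180–195 → 16 bp
  196–203 then 1–52 → 8 + 52 = 60 bp
Sorted largest to smallest: 64, 63, 60, 16 bp.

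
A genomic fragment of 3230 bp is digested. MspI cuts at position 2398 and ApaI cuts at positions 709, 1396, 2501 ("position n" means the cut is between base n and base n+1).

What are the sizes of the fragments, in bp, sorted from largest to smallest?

Combined cut positions (sorted): 709, 1396, 2398, 2501.
Linear molecule, 4 cuts → 5 fragments:
  709 − 0 = 709 bp
  1396 − 709 = 687 bp
  2398 − 1396 = 1002 bp
  2501 − 2398 = 103 bp
  3230 − 2501 = 729 bp
Sorted largest to smallest: 1002, 729, 709, 687, 103 bp.

1002, 729, 709, 687, 103 bp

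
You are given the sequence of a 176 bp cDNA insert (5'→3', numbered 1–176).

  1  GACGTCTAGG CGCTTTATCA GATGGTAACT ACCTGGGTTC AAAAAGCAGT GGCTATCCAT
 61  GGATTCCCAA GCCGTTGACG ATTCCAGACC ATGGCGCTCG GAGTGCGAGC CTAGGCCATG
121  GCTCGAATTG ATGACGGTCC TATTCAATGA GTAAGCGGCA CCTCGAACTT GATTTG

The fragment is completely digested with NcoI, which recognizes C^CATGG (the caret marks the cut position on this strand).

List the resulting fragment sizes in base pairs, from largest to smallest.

NcoI sites (CCATGG) start at positions 57, 89, 116.
NcoI cuts after the first base of each site, so after positions 57, 89, 116.
Linear molecule, 3 cuts → 4 fragments:
  1–57 → 57 bp
  58–89 → 32 bp
  90–116 → 27 bp
  117–176 → 60 bp
Sorted largest to smallest: 60, 57, 32, 27 bp.

60, 57, 32, 27 bp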